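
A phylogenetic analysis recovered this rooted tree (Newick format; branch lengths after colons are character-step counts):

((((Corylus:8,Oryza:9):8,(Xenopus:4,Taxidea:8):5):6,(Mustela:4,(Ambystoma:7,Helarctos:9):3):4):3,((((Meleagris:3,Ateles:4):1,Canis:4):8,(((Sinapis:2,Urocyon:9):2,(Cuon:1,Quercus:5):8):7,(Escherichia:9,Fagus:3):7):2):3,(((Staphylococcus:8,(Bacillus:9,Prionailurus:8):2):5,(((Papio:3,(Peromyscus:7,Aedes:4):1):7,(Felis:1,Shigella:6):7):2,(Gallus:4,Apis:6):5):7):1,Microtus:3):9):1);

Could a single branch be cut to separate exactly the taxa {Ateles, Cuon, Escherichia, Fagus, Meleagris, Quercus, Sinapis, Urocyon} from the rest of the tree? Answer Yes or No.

No

The MRCA of the listed taxa subtends (((Meleagris,Ateles),Canis),(((Sinapis,Urocyon),(Cuon,Quercus)),(Escherichia,Fagus))).
That clade also contains Canis, which is not in the proposed group, so the group is not monophyletic.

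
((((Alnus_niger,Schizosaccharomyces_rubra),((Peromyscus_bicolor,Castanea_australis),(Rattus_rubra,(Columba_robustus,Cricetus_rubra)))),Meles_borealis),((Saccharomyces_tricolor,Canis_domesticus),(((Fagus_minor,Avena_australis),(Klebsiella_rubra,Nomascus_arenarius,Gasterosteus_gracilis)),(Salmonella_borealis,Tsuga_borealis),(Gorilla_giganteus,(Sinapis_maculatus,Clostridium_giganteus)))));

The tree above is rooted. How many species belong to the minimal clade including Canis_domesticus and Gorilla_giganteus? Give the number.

12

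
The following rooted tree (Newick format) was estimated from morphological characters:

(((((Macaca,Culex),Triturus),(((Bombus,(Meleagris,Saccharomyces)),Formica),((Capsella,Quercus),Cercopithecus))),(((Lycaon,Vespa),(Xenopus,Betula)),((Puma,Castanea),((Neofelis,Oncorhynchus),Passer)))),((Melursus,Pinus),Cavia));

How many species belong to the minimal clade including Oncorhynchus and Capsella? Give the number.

The MRCA of Oncorhynchus and Capsella is the node subtending ((((Macaca,Culex),Triturus),(((Bombus,(Meleagris,Saccharomyces)),Formica),((Capsella,Quercus),Cercopithecus))),(((Lycaon,Vespa),(Xenopus,Betula)),((Puma,Castanea),((Neofelis,Oncorhynchus),Passer)))).
That clade contains 19 terminal taxa: Betula, Bombus, Capsella, Castanea, Cercopithecus, Culex, Formica, Lycaon, Macaca, Meleagris, Neofelis, Oncorhynchus, Passer, Puma, Quercus, Saccharomyces, Triturus, Vespa, Xenopus.

19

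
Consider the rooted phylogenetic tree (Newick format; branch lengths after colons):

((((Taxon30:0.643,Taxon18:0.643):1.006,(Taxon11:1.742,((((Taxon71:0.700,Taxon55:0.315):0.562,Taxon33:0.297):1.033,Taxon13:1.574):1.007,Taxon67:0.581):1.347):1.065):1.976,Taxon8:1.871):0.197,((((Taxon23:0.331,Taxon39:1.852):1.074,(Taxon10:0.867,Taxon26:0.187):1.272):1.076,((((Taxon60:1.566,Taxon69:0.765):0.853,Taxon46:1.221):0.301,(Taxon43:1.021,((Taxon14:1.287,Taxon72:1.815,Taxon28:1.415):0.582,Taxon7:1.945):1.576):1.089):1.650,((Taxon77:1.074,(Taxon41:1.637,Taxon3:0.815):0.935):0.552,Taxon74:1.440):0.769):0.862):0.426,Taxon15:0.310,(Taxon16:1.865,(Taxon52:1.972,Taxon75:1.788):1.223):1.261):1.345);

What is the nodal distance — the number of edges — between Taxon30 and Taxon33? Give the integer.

7

The MRCA of Taxon30 and Taxon33 is the node subtending ((Taxon30,Taxon18),(Taxon11,((((Taxon71,Taxon55),Taxon33),Taxon13),Taxon67))).
From Taxon30 up to that node: 2 branches. From Taxon33 up to the same node: 5 branches. Total: 2 + 5 = 7.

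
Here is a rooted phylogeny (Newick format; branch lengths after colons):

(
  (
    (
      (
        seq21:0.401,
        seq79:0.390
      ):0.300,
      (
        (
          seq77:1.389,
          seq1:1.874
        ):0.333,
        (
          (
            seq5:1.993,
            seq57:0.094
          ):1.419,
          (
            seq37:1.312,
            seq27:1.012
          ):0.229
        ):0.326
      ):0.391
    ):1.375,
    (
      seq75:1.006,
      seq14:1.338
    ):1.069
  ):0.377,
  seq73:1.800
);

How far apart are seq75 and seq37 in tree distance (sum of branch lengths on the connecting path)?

The path runs seq75 → … → MRCA → … → seq37; the MRCA is the node subtending (((seq21,seq79),((seq77,seq1),((seq5,seq57),(seq37,seq27)))),(seq75,seq14)).
Branch lengths along that path: 1.006 + 1.069 + 1.375 + 0.391 + 0.326 + 0.229 + 1.312 = 5.708.

5.708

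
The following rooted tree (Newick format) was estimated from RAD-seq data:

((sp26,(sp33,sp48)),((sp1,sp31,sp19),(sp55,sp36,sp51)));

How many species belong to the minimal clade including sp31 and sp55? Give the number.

6

The MRCA of sp31 and sp55 is the node subtending ((sp1,sp31,sp19),(sp55,sp36,sp51)).
That clade contains 6 terminal taxa: sp1, sp19, sp31, sp36, sp51, sp55.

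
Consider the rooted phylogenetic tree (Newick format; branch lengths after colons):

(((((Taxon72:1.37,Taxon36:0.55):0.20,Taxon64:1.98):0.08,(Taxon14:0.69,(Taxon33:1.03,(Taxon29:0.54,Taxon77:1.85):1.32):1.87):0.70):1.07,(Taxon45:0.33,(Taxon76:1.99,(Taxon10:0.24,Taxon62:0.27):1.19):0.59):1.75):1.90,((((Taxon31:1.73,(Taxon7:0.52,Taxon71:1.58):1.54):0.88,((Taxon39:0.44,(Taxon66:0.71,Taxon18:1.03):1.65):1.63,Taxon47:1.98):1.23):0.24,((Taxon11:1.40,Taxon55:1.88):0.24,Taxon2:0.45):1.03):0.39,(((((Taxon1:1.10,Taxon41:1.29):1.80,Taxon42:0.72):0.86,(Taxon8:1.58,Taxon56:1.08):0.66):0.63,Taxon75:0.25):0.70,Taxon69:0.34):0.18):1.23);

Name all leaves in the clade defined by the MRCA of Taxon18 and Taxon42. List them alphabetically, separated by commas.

Taxon1, Taxon11, Taxon18, Taxon2, Taxon31, Taxon39, Taxon41, Taxon42, Taxon47, Taxon55, Taxon56, Taxon66, Taxon69, Taxon7, Taxon71, Taxon75, Taxon8

Tracing Taxon18: it sits inside (Taxon66,Taxon18).
Tracing Taxon42: it sits inside ((Taxon1,Taxon41),Taxon42).
The smallest clade enclosing both is ((((Taxon31,(Taxon7,Taxon71)),((Taxon39,(Taxon66,Taxon18)),Taxon47)),((Taxon11,Taxon55),Taxon2)),(((((Taxon1,Taxon41),Taxon42),(Taxon8,Taxon56)),Taxon75),Taxon69)); the answer is its 17 terminal taxa in alphabetical order.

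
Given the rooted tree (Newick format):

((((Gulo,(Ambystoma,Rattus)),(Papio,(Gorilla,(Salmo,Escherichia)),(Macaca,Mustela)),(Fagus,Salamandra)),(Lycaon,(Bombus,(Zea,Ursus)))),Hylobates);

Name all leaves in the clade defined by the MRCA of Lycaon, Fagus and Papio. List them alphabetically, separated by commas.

Ambystoma, Bombus, Escherichia, Fagus, Gorilla, Gulo, Lycaon, Macaca, Mustela, Papio, Rattus, Salamandra, Salmo, Ursus, Zea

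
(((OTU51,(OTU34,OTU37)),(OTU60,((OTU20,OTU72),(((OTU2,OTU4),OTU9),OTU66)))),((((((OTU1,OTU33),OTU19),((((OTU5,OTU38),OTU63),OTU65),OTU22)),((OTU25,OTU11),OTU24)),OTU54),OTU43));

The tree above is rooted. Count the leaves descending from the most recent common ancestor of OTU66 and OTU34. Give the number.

10

The MRCA of OTU66 and OTU34 is the node subtending ((OTU51,(OTU34,OTU37)),(OTU60,((OTU20,OTU72),(((OTU2,OTU4),OTU9),OTU66)))).
That clade contains 10 terminal taxa: OTU2, OTU20, OTU34, OTU37, OTU4, OTU51, OTU60, OTU66, OTU72, OTU9.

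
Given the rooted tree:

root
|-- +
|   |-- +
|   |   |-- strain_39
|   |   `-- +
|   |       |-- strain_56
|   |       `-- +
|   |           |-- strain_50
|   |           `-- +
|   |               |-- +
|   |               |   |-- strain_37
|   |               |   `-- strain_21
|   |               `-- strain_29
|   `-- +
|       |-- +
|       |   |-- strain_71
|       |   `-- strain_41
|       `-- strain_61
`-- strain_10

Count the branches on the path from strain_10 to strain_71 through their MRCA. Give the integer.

The MRCA of strain_10 and strain_71 is the root of the tree.
From strain_10 up to that node: 1 branch. From strain_71 up to the same node: 4 branches. Total: 1 + 4 = 5.

5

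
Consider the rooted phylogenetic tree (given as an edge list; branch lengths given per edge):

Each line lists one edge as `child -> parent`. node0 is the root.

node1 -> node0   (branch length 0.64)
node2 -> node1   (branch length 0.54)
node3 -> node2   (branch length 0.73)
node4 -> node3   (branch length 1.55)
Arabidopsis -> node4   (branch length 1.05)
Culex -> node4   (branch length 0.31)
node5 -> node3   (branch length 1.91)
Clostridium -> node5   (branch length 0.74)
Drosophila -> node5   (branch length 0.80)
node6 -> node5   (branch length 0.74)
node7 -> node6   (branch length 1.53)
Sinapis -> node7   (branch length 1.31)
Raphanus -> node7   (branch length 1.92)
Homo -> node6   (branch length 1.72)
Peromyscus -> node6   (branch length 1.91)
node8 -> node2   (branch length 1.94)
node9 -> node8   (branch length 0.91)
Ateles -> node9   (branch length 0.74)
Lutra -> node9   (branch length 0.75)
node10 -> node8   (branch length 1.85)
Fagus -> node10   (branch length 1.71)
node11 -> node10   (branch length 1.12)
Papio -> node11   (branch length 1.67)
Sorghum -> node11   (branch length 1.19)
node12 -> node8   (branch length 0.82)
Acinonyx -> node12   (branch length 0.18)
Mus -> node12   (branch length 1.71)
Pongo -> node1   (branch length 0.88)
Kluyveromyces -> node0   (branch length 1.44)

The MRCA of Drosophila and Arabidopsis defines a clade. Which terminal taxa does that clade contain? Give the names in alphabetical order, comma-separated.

Arabidopsis, Clostridium, Culex, Drosophila, Homo, Peromyscus, Raphanus, Sinapis

Tracing Drosophila: it sits inside (Clostridium,Drosophila,((Sinapis,Raphanus),Homo,Peromyscus)).
Tracing Arabidopsis: it sits inside (Arabidopsis,Culex).
The smallest clade enclosing both is ((Arabidopsis,Culex),(Clostridium,Drosophila,((Sinapis,Raphanus),Homo,Peromyscus))); the answer is its 8 terminal taxa in alphabetical order.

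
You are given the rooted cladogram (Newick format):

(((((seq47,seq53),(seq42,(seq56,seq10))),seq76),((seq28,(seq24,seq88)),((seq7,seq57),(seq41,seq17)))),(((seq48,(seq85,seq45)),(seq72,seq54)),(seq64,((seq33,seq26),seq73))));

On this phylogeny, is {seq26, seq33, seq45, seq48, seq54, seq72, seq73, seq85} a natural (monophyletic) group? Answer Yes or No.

The MRCA of the listed taxa subtends (((seq48,(seq85,seq45)),(seq72,seq54)),(seq64,((seq33,seq26),seq73))).
That clade also contains seq64, which is not in the proposed group, so the group is not monophyletic.

No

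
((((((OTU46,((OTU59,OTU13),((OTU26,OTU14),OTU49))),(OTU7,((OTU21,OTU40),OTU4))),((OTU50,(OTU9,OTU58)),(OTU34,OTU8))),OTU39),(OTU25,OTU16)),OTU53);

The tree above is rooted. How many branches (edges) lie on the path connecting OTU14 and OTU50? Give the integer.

9

The MRCA of OTU14 and OTU50 is the node subtending (((OTU46,((OTU59,OTU13),((OTU26,OTU14),OTU49))),(OTU7,((OTU21,OTU40),OTU4))),((OTU50,(OTU9,OTU58)),(OTU34,OTU8))).
From OTU14 up to that node: 6 branches. From OTU50 up to the same node: 3 branches. Total: 6 + 3 = 9.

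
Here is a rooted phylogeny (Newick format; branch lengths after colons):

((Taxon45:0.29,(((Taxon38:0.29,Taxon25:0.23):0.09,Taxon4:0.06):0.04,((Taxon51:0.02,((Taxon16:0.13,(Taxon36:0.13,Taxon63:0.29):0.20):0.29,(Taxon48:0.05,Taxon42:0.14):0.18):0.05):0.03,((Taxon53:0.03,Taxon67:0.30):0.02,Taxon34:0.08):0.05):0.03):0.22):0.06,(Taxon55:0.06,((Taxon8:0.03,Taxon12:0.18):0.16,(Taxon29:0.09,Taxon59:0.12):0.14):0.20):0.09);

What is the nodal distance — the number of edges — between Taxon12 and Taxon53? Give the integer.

The MRCA of Taxon12 and Taxon53 is the root of the tree.
From Taxon12 up to that node: 4 branches. From Taxon53 up to the same node: 6 branches. Total: 4 + 6 = 10.

10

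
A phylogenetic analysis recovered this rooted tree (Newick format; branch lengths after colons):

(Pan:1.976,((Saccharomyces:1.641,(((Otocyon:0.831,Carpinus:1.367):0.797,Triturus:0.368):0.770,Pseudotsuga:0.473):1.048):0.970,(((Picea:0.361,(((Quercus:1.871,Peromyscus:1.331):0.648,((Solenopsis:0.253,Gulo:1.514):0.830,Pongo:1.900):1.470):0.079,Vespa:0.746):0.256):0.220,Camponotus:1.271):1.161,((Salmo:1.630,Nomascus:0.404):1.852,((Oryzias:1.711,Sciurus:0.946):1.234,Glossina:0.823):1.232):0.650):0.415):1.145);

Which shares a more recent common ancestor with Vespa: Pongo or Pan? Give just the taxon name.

The MRCA of Vespa and Pongo subtends (((Quercus,Peromyscus),((Solenopsis,Gulo),Pongo)),Vespa) (6 taxa).
The MRCA of Vespa and Pan is the root, subtending the entire tree (19 taxa).
The first is nested inside the second, so Vespa shares a more recent common ancestor with Pongo.

Pongo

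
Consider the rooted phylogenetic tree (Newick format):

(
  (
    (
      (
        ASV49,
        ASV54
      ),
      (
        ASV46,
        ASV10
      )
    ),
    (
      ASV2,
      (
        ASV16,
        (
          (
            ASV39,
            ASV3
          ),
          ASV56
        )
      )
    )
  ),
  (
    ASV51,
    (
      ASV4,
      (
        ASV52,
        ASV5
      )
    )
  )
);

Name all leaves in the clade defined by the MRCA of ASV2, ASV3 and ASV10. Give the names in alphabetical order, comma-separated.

Tracing ASV2: it sits inside (ASV2,(ASV16,((ASV39,ASV3),ASV56))).
Tracing ASV3: it sits inside (ASV39,ASV3).
Tracing ASV10: it sits inside (ASV46,ASV10).
The smallest clade enclosing all 3 is (((ASV49,ASV54),(ASV46,ASV10)),(ASV2,(ASV16,((ASV39,ASV3),ASV56)))); the answer is its 9 terminal taxa in alphabetical order.

ASV10, ASV16, ASV2, ASV3, ASV39, ASV46, ASV49, ASV54, ASV56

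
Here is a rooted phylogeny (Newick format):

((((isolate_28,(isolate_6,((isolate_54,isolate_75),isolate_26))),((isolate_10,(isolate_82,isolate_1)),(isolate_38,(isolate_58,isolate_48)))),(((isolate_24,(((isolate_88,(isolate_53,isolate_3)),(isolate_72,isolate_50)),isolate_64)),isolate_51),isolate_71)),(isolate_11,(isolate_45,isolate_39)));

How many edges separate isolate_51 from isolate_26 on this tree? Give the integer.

8

The MRCA of isolate_51 and isolate_26 is the node subtending (((isolate_28,(isolate_6,((isolate_54,isolate_75),isolate_26))),((isolate_10,(isolate_82,isolate_1)),(isolate_38,(isolate_58,isolate_48)))),(((isolate_24,(((isolate_88,(isolate_53,isolate_3)),(isolate_72,isolate_50)),isolate_64)),isolate_51),isolate_71)).
From isolate_51 up to that node: 3 branches. From isolate_26 up to the same node: 5 branches. Total: 3 + 5 = 8.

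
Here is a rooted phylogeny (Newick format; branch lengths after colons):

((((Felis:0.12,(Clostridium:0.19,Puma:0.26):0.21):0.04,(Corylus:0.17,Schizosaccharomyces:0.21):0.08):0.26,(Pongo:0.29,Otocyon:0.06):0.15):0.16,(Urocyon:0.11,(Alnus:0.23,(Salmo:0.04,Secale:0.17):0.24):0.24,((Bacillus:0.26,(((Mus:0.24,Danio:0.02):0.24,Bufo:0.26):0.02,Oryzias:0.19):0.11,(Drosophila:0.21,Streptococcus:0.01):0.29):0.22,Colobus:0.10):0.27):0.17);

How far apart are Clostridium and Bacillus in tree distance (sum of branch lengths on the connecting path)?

The path runs Clostridium → … → MRCA → … → Bacillus; the MRCA is the root of the tree.
Branch lengths along that path: 0.19 + 0.21 + 0.04 + 0.26 + 0.16 + 0.17 + 0.27 + 0.22 + 0.26 = 1.78.

1.78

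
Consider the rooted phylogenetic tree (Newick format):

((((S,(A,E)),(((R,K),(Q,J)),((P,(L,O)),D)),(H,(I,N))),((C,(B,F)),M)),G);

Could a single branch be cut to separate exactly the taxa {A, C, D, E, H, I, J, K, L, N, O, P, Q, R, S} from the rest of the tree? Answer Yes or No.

The MRCA of the listed taxa subtends (((S,(A,E)),(((R,K),(Q,J)),((P,(L,O)),D)),(H,(I,N))),((C,(B,F)),M)).
That clade also contains B, F, M, which are not in the proposed group, so the group is not monophyletic.

No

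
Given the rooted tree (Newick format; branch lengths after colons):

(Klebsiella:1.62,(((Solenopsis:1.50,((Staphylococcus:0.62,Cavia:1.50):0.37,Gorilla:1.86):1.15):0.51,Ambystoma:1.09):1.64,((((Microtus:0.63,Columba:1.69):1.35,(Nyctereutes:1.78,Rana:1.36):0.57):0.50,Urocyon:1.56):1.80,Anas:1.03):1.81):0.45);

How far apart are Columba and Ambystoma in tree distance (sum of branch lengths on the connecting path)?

The path runs Columba → … → MRCA → … → Ambystoma; the MRCA is the node subtending (((Solenopsis,((Staphylococcus,Cavia),Gorilla)),Ambystoma),((((Microtus,Columba),(Nyctereutes,Rana)),Urocyon),Anas)).
Branch lengths along that path: 1.69 + 1.35 + 0.50 + 1.80 + 1.81 + 1.64 + 1.09 = 9.88.

9.88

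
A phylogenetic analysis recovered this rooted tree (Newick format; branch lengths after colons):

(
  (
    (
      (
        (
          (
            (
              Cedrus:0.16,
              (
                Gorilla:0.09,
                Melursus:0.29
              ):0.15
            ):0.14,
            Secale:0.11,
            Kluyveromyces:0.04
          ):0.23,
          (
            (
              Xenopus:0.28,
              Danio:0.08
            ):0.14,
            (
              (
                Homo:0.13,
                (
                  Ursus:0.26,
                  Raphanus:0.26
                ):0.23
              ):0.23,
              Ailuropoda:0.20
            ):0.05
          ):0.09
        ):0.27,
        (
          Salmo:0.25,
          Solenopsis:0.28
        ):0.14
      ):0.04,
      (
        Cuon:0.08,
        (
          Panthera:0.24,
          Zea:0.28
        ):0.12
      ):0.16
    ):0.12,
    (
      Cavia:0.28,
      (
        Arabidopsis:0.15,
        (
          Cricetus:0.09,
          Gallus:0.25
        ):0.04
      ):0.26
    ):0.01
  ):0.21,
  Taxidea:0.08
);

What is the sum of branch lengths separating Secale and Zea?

1.21

The path runs Secale → … → MRCA → … → Zea; the MRCA is the node subtending (((((Cedrus,(Gorilla,Melursus)),Secale,Kluyveromyces),((Xenopus,Danio),((Homo,(Ursus,Raphanus)),Ailuropoda))),(Salmo,Solenopsis)),(Cuon,(Panthera,Zea))).
Branch lengths along that path: 0.11 + 0.23 + 0.27 + 0.04 + 0.16 + 0.12 + 0.28 = 1.21.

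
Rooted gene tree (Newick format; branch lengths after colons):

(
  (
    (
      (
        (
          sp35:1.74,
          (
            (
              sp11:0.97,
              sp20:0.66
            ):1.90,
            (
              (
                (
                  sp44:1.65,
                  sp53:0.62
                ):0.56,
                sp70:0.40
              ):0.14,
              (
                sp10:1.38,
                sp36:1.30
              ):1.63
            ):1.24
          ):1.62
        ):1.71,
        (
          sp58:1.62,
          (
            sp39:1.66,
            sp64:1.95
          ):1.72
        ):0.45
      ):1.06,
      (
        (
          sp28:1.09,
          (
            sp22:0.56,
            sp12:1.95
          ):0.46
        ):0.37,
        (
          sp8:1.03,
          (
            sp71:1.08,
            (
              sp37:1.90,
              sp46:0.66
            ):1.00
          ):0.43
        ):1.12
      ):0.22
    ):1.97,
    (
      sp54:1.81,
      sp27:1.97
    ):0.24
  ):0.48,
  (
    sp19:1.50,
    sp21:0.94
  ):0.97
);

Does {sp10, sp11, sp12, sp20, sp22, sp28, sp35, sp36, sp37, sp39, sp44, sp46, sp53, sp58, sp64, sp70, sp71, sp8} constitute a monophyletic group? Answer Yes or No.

Yes

The most recent common ancestor of these taxa subtends (((sp35,((sp11,sp20),(((sp44,sp53),sp70),(sp10,sp36)))),(sp58,(sp39,sp64))),((sp28,(sp22,sp12)),(sp8,(sp71,(sp37,sp46))))).
That clade has exactly 18 tips — every listed taxon and nothing else — so the group is monophyletic.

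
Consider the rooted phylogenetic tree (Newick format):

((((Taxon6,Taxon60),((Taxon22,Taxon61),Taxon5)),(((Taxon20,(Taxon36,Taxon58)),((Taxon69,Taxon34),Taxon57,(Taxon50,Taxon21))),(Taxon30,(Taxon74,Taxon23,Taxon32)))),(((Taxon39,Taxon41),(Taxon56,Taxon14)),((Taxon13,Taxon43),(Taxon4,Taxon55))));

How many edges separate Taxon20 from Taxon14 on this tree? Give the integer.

9

The MRCA of Taxon20 and Taxon14 is the root of the tree.
From Taxon20 up to that node: 5 branches. From Taxon14 up to the same node: 4 branches. Total: 5 + 4 = 9.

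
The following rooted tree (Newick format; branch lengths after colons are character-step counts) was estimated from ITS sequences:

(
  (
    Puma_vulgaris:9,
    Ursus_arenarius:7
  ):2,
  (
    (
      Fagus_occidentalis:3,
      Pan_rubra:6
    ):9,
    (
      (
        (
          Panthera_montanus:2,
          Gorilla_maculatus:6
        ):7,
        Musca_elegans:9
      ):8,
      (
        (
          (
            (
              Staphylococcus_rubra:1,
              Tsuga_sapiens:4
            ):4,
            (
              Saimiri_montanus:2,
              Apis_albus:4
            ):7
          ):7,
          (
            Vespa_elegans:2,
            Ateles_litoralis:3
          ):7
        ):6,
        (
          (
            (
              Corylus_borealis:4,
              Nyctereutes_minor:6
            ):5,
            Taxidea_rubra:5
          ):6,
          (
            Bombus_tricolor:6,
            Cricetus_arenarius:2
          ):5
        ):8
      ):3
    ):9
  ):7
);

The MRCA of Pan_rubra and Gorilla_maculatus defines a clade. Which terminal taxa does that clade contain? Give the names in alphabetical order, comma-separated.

Apis_albus, Ateles_litoralis, Bombus_tricolor, Corylus_borealis, Cricetus_arenarius, Fagus_occidentalis, Gorilla_maculatus, Musca_elegans, Nyctereutes_minor, Pan_rubra, Panthera_montanus, Saimiri_montanus, Staphylococcus_rubra, Taxidea_rubra, Tsuga_sapiens, Vespa_elegans

Tracing Pan_rubra: it sits inside (Fagus_occidentalis,Pan_rubra).
Tracing Gorilla_maculatus: it sits inside (Panthera_montanus,Gorilla_maculatus).
The smallest clade enclosing both is ((Fagus_occidentalis,Pan_rubra),(((Panthera_montanus,Gorilla_maculatus),Musca_elegans),((((Staphylococcus_rubra,Tsuga_sapiens),(Saimiri_montanus,Apis_albus)),(Vespa_elegans,Ateles_litoralis)),(((Corylus_borealis,Nyctereutes_minor),Taxidea_rubra),(Bombus_tricolor,Cricetus_arenarius))))); the answer is its 16 terminal taxa in alphabetical order.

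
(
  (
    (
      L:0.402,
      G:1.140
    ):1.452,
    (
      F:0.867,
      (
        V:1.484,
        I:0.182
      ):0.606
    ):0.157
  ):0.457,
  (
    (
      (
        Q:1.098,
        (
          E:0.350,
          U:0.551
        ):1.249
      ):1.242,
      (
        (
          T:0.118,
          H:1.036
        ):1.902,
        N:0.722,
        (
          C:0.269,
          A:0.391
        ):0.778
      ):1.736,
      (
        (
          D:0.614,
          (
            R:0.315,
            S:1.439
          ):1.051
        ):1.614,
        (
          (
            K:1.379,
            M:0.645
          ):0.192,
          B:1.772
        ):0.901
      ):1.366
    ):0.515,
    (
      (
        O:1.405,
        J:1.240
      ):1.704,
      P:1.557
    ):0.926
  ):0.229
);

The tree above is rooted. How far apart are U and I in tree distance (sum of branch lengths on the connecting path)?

The path runs U → … → MRCA → … → I; the MRCA is the root of the tree.
Branch lengths along that path: 0.551 + 1.249 + 1.242 + 0.515 + 0.229 + 0.457 + 0.157 + 0.606 + 0.182 = 5.188.

5.188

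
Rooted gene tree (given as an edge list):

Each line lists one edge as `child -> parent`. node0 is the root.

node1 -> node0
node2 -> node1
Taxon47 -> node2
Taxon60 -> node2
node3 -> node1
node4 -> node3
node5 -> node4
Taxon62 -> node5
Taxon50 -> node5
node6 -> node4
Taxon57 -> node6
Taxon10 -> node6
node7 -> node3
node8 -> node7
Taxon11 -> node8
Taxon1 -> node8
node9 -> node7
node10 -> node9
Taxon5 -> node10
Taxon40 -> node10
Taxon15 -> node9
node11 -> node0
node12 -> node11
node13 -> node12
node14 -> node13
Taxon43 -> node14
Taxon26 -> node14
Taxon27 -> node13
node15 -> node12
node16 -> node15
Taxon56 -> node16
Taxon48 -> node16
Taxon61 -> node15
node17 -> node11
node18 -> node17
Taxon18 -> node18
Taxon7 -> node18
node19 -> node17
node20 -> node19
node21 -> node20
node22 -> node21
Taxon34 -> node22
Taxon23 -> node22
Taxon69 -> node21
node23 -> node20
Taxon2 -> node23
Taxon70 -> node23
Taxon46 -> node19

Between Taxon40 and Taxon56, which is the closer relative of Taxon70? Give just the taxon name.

Taxon56

The MRCA of Taxon70 and Taxon56 subtends ((((Taxon43,Taxon26),Taxon27),((Taxon56,Taxon48),Taxon61)),((Taxon18,Taxon7),((((Taxon34,Taxon23),Taxon69),(Taxon2,Taxon70)),Taxon46))) (14 taxa).
The MRCA of Taxon70 and Taxon40 is the root, subtending the entire tree (25 taxa).
The first is nested inside the second, so Taxon70 shares a more recent common ancestor with Taxon56.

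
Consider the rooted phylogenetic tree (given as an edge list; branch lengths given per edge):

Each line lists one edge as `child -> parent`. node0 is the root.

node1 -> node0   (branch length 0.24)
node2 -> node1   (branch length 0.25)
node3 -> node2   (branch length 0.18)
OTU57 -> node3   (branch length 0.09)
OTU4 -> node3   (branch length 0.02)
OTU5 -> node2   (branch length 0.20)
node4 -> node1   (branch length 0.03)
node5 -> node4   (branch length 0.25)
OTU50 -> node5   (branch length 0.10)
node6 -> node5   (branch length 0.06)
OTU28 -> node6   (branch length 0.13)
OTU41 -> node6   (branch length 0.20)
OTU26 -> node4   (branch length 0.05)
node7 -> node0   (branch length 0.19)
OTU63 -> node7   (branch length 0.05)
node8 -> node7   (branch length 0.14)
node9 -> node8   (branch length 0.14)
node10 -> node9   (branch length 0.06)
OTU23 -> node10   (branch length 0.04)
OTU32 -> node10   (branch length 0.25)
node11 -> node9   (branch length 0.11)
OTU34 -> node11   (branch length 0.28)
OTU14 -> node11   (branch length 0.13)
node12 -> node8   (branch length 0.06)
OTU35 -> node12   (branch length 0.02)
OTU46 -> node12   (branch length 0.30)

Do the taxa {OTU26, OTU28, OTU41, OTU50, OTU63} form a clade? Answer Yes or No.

No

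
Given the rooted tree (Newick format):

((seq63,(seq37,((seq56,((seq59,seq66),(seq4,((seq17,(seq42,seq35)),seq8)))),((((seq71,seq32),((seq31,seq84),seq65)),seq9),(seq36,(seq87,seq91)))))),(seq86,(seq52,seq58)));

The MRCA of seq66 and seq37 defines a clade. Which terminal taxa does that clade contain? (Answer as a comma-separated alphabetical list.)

Tracing seq66: it sits inside (seq59,seq66).
Tracing seq37: it sits inside (seq37,((seq56,((seq59,seq66),(seq4,((seq17,(seq42,seq35)),seq8)))),((((seq71,seq32),((seq31,seq84),seq65)),seq9),(seq36,(seq87,seq91))))).
The smallest clade enclosing both is (seq37,((seq56,((seq59,seq66),(seq4,((seq17,(seq42,seq35)),seq8)))),((((seq71,seq32),((seq31,seq84),seq65)),seq9),(seq36,(seq87,seq91))))); the answer is its 18 terminal taxa in alphabetical order.

seq17, seq31, seq32, seq35, seq36, seq37, seq4, seq42, seq56, seq59, seq65, seq66, seq71, seq8, seq84, seq87, seq9, seq91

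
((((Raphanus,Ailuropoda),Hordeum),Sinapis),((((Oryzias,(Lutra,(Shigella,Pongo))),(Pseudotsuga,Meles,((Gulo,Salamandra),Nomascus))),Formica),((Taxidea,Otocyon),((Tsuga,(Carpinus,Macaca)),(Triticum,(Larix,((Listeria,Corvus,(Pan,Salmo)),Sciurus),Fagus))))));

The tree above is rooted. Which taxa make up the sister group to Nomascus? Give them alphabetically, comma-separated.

Nomascus attaches to the tree at the node subtending ((Gulo,Salamandra),Nomascus).
The other lineage descending from that same node — the sister group — is (Gulo,Salamandra); its 2 tips in alphabetical order are the answer.

Gulo, Salamandra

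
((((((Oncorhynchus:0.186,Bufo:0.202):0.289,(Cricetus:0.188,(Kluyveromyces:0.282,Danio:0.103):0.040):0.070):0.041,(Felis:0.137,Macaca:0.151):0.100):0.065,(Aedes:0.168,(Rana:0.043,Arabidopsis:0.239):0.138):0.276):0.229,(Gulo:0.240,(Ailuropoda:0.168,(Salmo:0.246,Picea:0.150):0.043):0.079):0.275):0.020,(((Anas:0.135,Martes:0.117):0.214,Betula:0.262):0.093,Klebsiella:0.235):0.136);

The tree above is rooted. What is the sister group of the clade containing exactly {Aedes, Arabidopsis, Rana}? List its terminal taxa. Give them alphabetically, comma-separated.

Bufo, Cricetus, Danio, Felis, Kluyveromyces, Macaca, Oncorhynchus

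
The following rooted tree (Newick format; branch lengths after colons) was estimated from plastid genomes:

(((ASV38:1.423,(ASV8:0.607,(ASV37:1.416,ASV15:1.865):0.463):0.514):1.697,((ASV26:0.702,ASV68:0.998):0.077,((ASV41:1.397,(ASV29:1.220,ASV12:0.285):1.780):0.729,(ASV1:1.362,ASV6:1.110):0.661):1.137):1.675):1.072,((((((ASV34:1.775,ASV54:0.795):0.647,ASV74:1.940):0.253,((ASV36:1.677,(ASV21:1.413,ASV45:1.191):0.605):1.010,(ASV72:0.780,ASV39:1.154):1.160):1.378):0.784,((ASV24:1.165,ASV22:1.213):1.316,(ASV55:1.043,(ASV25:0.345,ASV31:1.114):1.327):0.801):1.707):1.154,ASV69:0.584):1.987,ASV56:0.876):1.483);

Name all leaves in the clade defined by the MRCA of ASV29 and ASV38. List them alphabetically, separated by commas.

ASV1, ASV12, ASV15, ASV26, ASV29, ASV37, ASV38, ASV41, ASV6, ASV68, ASV8

Tracing ASV29: it sits inside (ASV29,ASV12).
Tracing ASV38: it sits inside (ASV38,(ASV8,(ASV37,ASV15))).
The smallest clade enclosing both is ((ASV38,(ASV8,(ASV37,ASV15))),((ASV26,ASV68),((ASV41,(ASV29,ASV12)),(ASV1,ASV6)))); the answer is its 11 terminal taxa in alphabetical order.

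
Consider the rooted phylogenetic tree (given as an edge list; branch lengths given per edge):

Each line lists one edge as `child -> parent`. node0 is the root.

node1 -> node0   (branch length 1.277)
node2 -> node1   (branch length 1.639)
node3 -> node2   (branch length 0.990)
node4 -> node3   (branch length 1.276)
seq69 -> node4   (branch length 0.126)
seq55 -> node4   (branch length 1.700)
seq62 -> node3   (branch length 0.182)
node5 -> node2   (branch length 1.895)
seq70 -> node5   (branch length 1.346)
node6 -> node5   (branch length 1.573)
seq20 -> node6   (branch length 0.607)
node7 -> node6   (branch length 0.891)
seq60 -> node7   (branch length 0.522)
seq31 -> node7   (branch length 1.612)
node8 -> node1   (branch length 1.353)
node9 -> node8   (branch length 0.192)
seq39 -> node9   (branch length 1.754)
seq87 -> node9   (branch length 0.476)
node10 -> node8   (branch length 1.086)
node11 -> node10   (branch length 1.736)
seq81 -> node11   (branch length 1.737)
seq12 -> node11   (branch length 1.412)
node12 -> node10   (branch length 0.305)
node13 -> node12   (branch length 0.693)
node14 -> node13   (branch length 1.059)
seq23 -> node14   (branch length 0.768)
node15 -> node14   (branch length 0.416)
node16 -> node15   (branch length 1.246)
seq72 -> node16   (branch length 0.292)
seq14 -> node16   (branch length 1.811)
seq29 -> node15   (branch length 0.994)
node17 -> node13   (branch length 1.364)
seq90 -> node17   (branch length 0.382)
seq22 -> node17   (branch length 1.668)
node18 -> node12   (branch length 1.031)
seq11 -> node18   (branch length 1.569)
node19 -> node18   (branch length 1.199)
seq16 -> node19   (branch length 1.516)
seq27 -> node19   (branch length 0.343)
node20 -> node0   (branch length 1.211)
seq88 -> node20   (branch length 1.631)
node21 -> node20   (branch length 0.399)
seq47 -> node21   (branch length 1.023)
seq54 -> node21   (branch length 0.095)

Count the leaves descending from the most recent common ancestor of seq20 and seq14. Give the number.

20

The MRCA of seq20 and seq14 is the node subtending ((((seq69,seq55),seq62),(seq70,(seq20,(seq60,seq31)))),((seq39,seq87),((seq81,seq12),(((seq23,((seq72,seq14),seq29)),(seq90,seq22)),(seq11,(seq16,seq27)))))).
That clade contains 20 terminal taxa: seq11, seq12, seq14, seq16, seq20, seq22, seq23, seq27, seq29, seq31, seq39, seq55, seq60, seq62, seq69, seq70, seq72, seq81, seq87, seq90.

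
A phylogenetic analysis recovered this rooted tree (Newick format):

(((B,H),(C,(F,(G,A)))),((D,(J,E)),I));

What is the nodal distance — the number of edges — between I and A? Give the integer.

The MRCA of I and A is the root of the tree.
From I up to that node: 2 branches. From A up to the same node: 5 branches. Total: 2 + 5 = 7.

7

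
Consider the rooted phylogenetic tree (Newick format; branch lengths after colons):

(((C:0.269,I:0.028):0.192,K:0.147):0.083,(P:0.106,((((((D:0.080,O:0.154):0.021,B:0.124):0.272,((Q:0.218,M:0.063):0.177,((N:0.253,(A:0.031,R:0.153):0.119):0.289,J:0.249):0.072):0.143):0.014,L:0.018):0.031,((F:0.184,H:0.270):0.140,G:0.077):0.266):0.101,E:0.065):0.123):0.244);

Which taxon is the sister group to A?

R

A attaches to the tree at the node subtending (A,R).
The other lineage descending from that same node — the sister group — is the single tip R.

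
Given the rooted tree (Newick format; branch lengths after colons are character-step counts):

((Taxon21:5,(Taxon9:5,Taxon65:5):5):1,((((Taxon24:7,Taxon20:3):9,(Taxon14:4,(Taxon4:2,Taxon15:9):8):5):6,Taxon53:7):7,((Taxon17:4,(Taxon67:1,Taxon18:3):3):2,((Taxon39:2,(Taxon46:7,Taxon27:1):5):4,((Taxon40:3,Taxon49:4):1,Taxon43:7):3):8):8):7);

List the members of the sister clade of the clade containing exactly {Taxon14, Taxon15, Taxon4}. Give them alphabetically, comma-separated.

The clade containing exactly {Taxon14, Taxon15, Taxon4} attaches to the tree at the node subtending ((Taxon24,Taxon20),(Taxon14,(Taxon4,Taxon15))).
The other lineage descending from that same node — the sister group — is (Taxon24,Taxon20); its 2 tips in alphabetical order are the answer.

Taxon20, Taxon24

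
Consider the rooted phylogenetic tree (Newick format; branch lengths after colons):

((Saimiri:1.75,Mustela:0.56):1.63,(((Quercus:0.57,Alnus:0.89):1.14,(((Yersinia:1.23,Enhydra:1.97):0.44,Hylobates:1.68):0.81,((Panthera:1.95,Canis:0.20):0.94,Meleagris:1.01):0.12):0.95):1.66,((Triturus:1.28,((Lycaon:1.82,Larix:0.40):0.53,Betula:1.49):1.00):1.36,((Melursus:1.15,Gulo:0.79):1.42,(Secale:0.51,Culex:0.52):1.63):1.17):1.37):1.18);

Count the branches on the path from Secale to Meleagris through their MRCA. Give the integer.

8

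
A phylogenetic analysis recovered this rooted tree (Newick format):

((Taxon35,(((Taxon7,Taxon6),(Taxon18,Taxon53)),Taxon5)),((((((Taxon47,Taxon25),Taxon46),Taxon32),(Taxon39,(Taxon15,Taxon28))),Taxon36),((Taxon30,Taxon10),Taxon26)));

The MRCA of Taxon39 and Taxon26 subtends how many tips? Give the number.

11

The MRCA of Taxon39 and Taxon26 is the node subtending ((((((Taxon47,Taxon25),Taxon46),Taxon32),(Taxon39,(Taxon15,Taxon28))),Taxon36),((Taxon30,Taxon10),Taxon26)).
That clade contains 11 terminal taxa: Taxon10, Taxon15, Taxon25, Taxon26, Taxon28, Taxon30, Taxon32, Taxon36, Taxon39, Taxon46, Taxon47.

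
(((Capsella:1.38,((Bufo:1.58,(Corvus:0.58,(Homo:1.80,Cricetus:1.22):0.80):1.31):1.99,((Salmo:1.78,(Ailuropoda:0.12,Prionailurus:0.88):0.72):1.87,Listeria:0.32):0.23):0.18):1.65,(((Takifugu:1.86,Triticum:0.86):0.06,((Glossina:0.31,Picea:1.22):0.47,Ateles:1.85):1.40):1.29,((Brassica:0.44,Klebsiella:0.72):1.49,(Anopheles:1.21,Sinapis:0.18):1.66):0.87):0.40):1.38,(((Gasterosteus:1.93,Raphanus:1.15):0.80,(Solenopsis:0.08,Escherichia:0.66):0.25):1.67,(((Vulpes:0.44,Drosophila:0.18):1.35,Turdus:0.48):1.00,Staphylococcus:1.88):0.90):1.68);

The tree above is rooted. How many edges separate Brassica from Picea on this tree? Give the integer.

The MRCA of Brassica and Picea is the node subtending (((Takifugu,Triticum),((Glossina,Picea),Ateles)),((Brassica,Klebsiella),(Anopheles,Sinapis))).
From Brassica up to that node: 3 branches. From Picea up to the same node: 4 branches. Total: 3 + 4 = 7.

7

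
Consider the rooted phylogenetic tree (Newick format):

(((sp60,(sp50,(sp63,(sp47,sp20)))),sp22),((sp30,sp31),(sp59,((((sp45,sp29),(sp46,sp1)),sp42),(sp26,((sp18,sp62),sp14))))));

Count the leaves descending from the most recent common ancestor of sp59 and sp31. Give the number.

12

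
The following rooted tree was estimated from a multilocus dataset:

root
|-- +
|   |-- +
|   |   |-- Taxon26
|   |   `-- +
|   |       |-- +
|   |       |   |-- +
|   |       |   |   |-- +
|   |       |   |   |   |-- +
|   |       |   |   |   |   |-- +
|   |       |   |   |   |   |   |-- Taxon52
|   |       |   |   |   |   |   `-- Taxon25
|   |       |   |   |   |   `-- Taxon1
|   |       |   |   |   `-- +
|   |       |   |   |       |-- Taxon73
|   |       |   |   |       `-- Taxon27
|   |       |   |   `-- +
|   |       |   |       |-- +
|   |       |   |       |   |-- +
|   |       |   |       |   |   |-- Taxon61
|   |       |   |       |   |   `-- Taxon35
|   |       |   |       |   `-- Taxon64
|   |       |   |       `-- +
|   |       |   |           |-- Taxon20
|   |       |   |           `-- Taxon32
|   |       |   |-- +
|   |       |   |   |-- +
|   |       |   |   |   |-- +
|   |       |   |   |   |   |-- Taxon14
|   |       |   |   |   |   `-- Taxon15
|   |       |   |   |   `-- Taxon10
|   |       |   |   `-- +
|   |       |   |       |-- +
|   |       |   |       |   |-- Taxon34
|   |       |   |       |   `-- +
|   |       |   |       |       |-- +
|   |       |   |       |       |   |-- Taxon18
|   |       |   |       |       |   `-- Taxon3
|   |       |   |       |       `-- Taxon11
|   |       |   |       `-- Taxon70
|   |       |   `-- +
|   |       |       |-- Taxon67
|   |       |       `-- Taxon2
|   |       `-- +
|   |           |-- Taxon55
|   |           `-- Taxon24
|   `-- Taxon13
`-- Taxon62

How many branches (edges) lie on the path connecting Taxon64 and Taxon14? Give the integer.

The MRCA of Taxon64 and Taxon14 is the node subtending (((((Taxon52,Taxon25),Taxon1),(Taxon73,Taxon27)),(((Taxon61,Taxon35),Taxon64),(Taxon20,Taxon32))),(((Taxon14,Taxon15),Taxon10),((Taxon34,((Taxon18,Taxon3),Taxon11)),Taxon70)),(Taxon67,Taxon2)).
From Taxon64 up to that node: 4 branches. From Taxon14 up to the same node: 4 branches. Total: 4 + 4 = 8.

8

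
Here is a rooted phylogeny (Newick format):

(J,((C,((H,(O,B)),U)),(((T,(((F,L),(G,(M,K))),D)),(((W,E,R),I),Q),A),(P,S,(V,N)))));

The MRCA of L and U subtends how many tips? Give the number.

22

The MRCA of L and U is the node subtending ((C,((H,(O,B)),U)),(((T,(((F,L),(G,(M,K))),D)),(((W,E,R),I),Q),A),(P,S,(V,N)))).
That clade contains 22 terminal taxa: A, B, C, D, E, F, G, H, I, K, L, M, N, O, P, Q, R, S, T, U, V, W.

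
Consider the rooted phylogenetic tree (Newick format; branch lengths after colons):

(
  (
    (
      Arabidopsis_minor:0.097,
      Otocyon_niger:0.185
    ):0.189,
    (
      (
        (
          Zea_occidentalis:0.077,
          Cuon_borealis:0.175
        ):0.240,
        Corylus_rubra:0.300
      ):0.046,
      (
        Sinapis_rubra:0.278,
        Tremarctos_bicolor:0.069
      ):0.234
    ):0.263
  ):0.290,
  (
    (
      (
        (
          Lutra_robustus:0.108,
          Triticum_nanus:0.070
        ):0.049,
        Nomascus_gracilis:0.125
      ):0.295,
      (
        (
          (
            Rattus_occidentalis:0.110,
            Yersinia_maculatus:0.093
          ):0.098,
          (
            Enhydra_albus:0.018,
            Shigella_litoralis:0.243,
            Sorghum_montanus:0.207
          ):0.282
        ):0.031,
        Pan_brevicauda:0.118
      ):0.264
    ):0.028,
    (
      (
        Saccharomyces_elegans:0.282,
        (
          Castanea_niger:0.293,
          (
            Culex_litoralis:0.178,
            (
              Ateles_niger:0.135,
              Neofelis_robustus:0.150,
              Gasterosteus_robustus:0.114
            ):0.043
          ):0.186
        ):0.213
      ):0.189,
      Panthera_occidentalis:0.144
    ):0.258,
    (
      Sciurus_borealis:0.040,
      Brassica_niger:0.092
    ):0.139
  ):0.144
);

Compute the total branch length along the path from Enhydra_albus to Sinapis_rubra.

1.832

The path runs Enhydra_albus → … → MRCA → … → Sinapis_rubra; the MRCA is the root of the tree.
Branch lengths along that path: 0.018 + 0.282 + 0.031 + 0.264 + 0.028 + 0.144 + 0.290 + 0.263 + 0.234 + 0.278 = 1.832.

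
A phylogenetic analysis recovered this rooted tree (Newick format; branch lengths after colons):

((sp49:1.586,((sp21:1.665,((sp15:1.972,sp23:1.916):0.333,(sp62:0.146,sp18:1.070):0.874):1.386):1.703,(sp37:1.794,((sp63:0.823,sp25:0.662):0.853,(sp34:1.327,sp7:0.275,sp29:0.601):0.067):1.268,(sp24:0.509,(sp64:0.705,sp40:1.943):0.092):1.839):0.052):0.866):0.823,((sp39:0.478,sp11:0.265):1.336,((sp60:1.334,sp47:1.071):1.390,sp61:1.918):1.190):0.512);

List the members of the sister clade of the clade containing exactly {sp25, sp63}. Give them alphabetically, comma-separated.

The clade containing exactly {sp25, sp63} attaches to the tree at the node subtending ((sp63,sp25),(sp34,sp7,sp29)).
The other lineage descending from that same node — the sister group — is (sp34,sp7,sp29); its 3 tips in alphabetical order are the answer.

sp29, sp34, sp7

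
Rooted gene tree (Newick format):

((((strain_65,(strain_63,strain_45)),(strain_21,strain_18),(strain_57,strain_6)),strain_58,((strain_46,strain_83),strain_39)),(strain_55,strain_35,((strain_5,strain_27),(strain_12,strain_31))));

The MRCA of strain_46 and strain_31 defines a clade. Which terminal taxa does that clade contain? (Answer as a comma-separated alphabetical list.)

Tracing strain_46: it sits inside (strain_46,strain_83).
Tracing strain_31: it sits inside (strain_12,strain_31).
The smallest clade enclosing both is the whole tree (their MRCA is the root), so the answer is all 17 tips in alphabetical order.

strain_12, strain_18, strain_21, strain_27, strain_31, strain_35, strain_39, strain_45, strain_46, strain_5, strain_55, strain_57, strain_58, strain_6, strain_63, strain_65, strain_83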